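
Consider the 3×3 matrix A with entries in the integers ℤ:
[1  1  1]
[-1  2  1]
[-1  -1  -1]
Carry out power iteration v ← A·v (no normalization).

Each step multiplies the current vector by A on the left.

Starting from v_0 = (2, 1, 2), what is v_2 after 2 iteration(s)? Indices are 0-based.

v_2 = (2, -6, -2)

v_0 = (2, 1, 2).
v_1 = A·v_0 = (5, 2, -5).
v_2 = A·v_1 = (2, -6, -2).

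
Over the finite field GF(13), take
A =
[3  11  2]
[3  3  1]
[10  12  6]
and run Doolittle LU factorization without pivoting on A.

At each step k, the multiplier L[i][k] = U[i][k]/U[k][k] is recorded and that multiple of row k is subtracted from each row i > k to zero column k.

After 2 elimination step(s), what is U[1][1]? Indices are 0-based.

U[1][1] = 5

Step 1: pivot at (0,0) is 3.
  row1 ← row1 − (1)·row0  ⇒  L[1][0]=1, U row1=(0, 5, 12)
  row2 ← row2 − (12)·row0  ⇒  L[2][0]=12, U row2=(0, 10, 8)
Step 2: pivot at (1,1) is 5.
  row2 ← row2 − (2)·row1  ⇒  L[2][1]=2, U row2=(0, 0, 10)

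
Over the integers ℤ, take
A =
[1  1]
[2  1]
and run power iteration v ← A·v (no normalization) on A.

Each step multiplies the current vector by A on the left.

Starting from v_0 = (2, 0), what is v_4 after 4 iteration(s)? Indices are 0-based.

v_4 = (34, 48)

v_0 = (2, 0).
v_1 = A·v_0 = (2, 4).
v_2 = A·v_1 = (6, 8).
v_3 = A·v_2 = (14, 20).
v_4 = A·v_3 = (34, 48).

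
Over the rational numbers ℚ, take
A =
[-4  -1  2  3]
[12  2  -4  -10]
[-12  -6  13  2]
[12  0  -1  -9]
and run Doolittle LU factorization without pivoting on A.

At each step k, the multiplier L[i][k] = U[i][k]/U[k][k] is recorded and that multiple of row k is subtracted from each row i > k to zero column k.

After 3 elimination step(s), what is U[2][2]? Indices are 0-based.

U[2][2] = 1

Step 1: pivot at (0,0) is -4.
  row1 ← row1 − (-3)·row0  ⇒  L[1][0]=-3, U row1=(0, -1, 2, -1)
  row2 ← row2 − (3)·row0  ⇒  L[2][0]=3, U row2=(0, -3, 7, -7)
  row3 ← row3 − (-3)·row0  ⇒  L[3][0]=-3, U row3=(0, -3, 5, 0)
Step 2: pivot at (1,1) is -1.
  row2 ← row2 − (3)·row1  ⇒  L[2][1]=3, U row2=(0, 0, 1, -4)
  row3 ← row3 − (3)·row1  ⇒  L[3][1]=3, U row3=(0, 0, -1, 3)
Step 3: pivot at (2,2) is 1.
  row3 ← row3 − (-1)·row2  ⇒  L[3][2]=-1, U row3=(0, 0, 0, -1)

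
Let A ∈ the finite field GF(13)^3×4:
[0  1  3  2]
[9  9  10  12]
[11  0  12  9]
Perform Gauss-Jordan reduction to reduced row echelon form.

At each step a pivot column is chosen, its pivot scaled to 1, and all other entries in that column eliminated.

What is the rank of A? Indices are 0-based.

step 1: exchange rows 0,1
step 1: normalize row 0 (÷9) = (1, 1, 4, 10)
  row 2: subtract 11×row0 = (0, 2, 7, 3)
step 2: normalize row 1 (÷1) = (0, 1, 3, 2)
  row 0: subtract 1×row1 = (1, 0, 1, 8)
  row 2: subtract 2×row1 = (0, 0, 1, 12)
step 3: normalize row 2 (÷1) = (0, 0, 1, 12)
  row 0: subtract 1×row2 = (1, 0, 0, 9)
  row 1: subtract 3×row2 = (0, 1, 0, 5)

rank = 3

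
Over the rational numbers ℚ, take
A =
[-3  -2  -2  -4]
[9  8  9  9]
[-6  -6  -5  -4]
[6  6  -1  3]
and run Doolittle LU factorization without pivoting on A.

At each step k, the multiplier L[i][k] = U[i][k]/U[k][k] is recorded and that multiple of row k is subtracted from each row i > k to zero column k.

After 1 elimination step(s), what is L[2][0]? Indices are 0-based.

L[2][0] = 2

Step 1: pivot at (0,0) is -3.
  row1 ← row1 − (-3)·row0  ⇒  L[1][0]=-3, U row1=(0, 2, 3, -3)
  row2 ← row2 − (2)·row0  ⇒  L[2][0]=2, U row2=(0, -2, -1, 4)
  row3 ← row3 − (-2)·row0  ⇒  L[3][0]=-2, U row3=(0, 2, -5, -5)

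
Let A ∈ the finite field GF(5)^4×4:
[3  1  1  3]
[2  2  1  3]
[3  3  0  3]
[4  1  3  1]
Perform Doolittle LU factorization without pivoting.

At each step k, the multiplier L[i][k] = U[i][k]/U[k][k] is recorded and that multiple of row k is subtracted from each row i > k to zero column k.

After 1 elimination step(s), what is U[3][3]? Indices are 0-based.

k=0: U[0][0]=3
  eliminate (1,0): mult=4, new row 1: (0, 3, 2, 1); set L[1][0]=4
  eliminate (2,0): mult=1, new row 2: (0, 2, 4, 0); set L[2][0]=1
  eliminate (3,0): mult=3, new row 3: (0, 3, 0, 2); set L[3][0]=3

U[3][3] = 2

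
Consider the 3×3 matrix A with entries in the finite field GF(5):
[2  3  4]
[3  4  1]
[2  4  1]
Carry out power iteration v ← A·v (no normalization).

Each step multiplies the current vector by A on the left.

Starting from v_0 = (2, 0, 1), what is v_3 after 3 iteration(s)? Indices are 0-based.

v_3 = (1, 3, 1)

v_0 = (2, 0, 1).
v_1 = A·v_0 = (3, 2, 0).
v_2 = A·v_1 = (2, 2, 4).
v_3 = A·v_2 = (1, 3, 1).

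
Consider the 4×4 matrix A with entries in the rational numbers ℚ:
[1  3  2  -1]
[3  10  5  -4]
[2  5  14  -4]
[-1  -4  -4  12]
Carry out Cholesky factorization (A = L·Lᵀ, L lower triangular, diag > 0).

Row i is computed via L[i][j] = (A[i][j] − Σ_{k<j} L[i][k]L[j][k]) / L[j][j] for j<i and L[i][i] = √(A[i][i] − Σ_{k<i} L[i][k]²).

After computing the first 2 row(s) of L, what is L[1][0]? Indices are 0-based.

L[1][0] = 3

Step 1: L[0][0] = √(1) = 1.
  L[1][0] = (3) / L[0][0] = 3.
Step 2: L[1][1] = √(1) = 1.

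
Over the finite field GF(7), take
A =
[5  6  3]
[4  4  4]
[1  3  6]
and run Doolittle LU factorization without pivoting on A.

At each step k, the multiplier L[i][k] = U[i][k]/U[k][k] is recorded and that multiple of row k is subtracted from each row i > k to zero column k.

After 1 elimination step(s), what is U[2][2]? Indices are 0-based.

k=0: U[0][0]=5
  eliminate (1,0): mult=5, new row 1: (0, 2, 3); set L[1][0]=5
  eliminate (2,0): mult=3, new row 2: (0, 6, 4); set L[2][0]=3

U[2][2] = 4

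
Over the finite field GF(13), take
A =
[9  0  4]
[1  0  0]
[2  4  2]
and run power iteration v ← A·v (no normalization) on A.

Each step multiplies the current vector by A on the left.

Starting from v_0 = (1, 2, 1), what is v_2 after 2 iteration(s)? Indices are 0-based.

v_0 = (1, 2, 1).
v_1 = A·v_0 = (0, 1, 12).
v_2 = A·v_1 = (9, 0, 2).

v_2 = (9, 0, 2)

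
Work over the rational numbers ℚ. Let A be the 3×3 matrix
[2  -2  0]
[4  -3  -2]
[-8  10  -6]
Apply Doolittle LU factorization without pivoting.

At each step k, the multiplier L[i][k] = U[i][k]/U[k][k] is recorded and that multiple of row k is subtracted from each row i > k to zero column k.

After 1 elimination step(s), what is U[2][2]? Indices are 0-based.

[col 0] pivot 2
  R1 -= 2*R0 → (0, 1, -2)  (L[1][0] := 2)
  R2 -= -4*R0 → (0, 2, -6)  (L[2][0] := -4)

U[2][2] = -6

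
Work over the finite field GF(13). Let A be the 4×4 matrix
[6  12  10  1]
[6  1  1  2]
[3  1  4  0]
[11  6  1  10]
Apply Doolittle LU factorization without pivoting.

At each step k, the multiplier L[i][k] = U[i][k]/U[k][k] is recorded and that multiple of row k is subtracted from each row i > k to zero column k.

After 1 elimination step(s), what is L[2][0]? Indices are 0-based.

L[2][0] = 7

[col 0] pivot 6
  R1 -= 1*R0 → (0, 2, 4, 1)  (L[1][0] := 1)
  R2 -= 7*R0 → (0, 8, 12, 6)  (L[2][0] := 7)
  R3 -= 4*R0 → (0, 10, 0, 6)  (L[3][0] := 4)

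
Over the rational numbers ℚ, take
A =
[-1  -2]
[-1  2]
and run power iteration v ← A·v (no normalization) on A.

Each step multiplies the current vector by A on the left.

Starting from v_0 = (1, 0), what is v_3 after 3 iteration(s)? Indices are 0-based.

v_0 = (1, 0).
v_1 = A·v_0 = (-1, -1).
v_2 = A·v_1 = (3, -1).
v_3 = A·v_2 = (-1, -5).

v_3 = (-1, -5)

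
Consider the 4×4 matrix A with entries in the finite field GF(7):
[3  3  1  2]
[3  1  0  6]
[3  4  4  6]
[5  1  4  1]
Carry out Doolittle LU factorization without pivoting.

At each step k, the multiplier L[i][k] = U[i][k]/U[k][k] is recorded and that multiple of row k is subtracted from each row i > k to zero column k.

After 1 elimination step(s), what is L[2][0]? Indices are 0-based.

k=0: U[0][0]=3
  eliminate (1,0): mult=1, new row 1: (0, 5, 6, 4); set L[1][0]=1
  eliminate (2,0): mult=1, new row 2: (0, 1, 3, 4); set L[2][0]=1
  eliminate (3,0): mult=4, new row 3: (0, 3, 0, 0); set L[3][0]=4

L[2][0] = 1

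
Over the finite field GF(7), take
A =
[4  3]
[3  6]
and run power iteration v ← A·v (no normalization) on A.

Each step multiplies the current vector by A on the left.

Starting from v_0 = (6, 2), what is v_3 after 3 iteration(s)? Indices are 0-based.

v_3 = (5, 3)

v_0 = (6, 2).
v_1 = A·v_0 = (2, 2).
v_2 = A·v_1 = (0, 4).
v_3 = A·v_2 = (5, 3).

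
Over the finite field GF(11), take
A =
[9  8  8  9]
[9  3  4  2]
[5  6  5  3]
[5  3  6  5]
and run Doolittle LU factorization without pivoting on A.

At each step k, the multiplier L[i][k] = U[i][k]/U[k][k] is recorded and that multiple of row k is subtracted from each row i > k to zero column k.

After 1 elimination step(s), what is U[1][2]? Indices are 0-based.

k=0: U[0][0]=9
  eliminate (1,0): mult=1, new row 1: (0, 6, 7, 4); set L[1][0]=1
  eliminate (2,0): mult=3, new row 2: (0, 4, 3, 9); set L[2][0]=3
  eliminate (3,0): mult=3, new row 3: (0, 1, 4, 0); set L[3][0]=3

U[1][2] = 7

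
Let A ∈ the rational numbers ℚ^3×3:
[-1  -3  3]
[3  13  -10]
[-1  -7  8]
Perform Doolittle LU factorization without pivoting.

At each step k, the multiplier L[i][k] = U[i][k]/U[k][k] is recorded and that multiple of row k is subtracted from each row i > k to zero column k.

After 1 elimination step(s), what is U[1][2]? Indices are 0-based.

k=0: U[0][0]=-1
  eliminate (1,0): mult=-3, new row 1: (0, 4, -1); set L[1][0]=-3
  eliminate (2,0): mult=1, new row 2: (0, -4, 5); set L[2][0]=1

U[1][2] = -1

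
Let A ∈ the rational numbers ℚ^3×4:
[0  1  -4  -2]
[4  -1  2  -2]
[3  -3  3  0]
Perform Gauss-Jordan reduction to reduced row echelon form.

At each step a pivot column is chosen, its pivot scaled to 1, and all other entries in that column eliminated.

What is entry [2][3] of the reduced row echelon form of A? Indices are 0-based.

M[2][3] = 2/5

pivot(0,0): swap R0↔R1
pivot(0,0)=4: scale R0 → (1, -1/4, 1/2, -1/2)
  clear (2,0): R2 −= (3)R0 → (0, -9/4, 3/2, 3/2)
pivot(1,1)=1: scale R1 → (0, 1, -4, -2)
  clear (0,1): R0 −= (-1/4)R1 → (1, 0, -1/2, -1)
  clear (2,1): R2 −= (-9/4)R1 → (0, 0, -15/2, -3)
pivot(2,2)=-15/2: scale R2 → (0, 0, 1, 2/5)
  clear (0,2): R0 −= (-1/2)R2 → (1, 0, 0, -4/5)
  clear (1,2): R1 −= (-4)R2 → (0, 1, 0, -2/5)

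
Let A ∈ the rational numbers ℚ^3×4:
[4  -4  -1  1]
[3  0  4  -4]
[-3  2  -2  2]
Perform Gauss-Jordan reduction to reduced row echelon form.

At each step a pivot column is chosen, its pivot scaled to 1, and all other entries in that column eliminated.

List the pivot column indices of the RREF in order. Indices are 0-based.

pivot columns: 0, 1, 2

step 1: normalize row 0 (÷4) = (1, -1, -1/4, 1/4)
  row 1: subtract 3×row0 = (0, 3, 19/4, -19/4)
  row 2: subtract -3×row0 = (0, -1, -11/4, 11/4)
step 2: normalize row 1 (÷3) = (0, 1, 19/12, -19/12)
  row 0: subtract -1×row1 = (1, 0, 4/3, -4/3)
  row 2: subtract -1×row1 = (0, 0, -7/6, 7/6)
step 3: normalize row 2 (÷-7/6) = (0, 0, 1, -1)
  row 0: subtract 4/3×row2 = (1, 0, 0, 0)
  row 1: subtract 19/12×row2 = (0, 1, 0, 0)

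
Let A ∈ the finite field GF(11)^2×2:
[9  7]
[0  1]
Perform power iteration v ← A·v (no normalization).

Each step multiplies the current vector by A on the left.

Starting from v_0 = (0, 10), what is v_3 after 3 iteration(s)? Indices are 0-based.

v_3 = (1, 10)

v_0 = (0, 10).
v_1 = A·v_0 = (4, 10).
v_2 = A·v_1 = (7, 10).
v_3 = A·v_2 = (1, 10).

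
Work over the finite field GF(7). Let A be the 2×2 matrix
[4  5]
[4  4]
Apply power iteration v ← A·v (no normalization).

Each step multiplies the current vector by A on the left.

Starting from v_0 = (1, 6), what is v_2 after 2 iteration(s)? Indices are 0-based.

v_2 = (3, 3)

v_0 = (1, 6).
v_1 = A·v_0 = (6, 0).
v_2 = A·v_1 = (3, 3).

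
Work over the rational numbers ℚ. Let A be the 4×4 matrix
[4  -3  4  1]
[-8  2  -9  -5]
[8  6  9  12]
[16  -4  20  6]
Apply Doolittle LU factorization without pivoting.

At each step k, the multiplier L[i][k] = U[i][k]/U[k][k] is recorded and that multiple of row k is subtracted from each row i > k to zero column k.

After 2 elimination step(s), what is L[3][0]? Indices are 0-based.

L[3][0] = 4

k=0: U[0][0]=4
  eliminate (1,0): mult=-2, new row 1: (0, -4, -1, -3); set L[1][0]=-2
  eliminate (2,0): mult=2, new row 2: (0, 12, 1, 10); set L[2][0]=2
  eliminate (3,0): mult=4, new row 3: (0, 8, 4, 2); set L[3][0]=4
k=1: U[1][1]=-4
  eliminate (2,1): mult=-3, new row 2: (0, 0, -2, 1); set L[2][1]=-3
  eliminate (3,1): mult=-2, new row 3: (0, 0, 2, -4); set L[3][1]=-2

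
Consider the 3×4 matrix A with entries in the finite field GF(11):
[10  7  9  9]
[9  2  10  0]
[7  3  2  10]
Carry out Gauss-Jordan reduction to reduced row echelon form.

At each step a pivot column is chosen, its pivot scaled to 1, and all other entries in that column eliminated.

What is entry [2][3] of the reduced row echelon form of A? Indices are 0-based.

M[2][3] = 6

[1] R0 /= 10  ⇒  (1, 4, 2, 2)
     R1 -= 9·R0  ⇒  (0, 10, 3, 4)
     R2 -= 7·R0  ⇒  (0, 8, 10, 7)
[2] R1 /= 10  ⇒  (0, 1, 8, 7)
     R0 -= 4·R1  ⇒  (1, 0, 3, 7)
     R2 -= 8·R1  ⇒  (0, 0, 1, 6)
[3] R2 /= 1  ⇒  (0, 0, 1, 6)
     R0 -= 3·R2  ⇒  (1, 0, 0, 0)
     R1 -= 8·R2  ⇒  (0, 1, 0, 3)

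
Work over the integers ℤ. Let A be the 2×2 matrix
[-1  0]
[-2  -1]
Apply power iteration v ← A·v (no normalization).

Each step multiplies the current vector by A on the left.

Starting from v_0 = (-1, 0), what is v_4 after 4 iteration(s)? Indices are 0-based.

v_4 = (-1, -8)

v_0 = (-1, 0).
v_1 = A·v_0 = (1, 2).
v_2 = A·v_1 = (-1, -4).
v_3 = A·v_2 = (1, 6).
v_4 = A·v_3 = (-1, -8).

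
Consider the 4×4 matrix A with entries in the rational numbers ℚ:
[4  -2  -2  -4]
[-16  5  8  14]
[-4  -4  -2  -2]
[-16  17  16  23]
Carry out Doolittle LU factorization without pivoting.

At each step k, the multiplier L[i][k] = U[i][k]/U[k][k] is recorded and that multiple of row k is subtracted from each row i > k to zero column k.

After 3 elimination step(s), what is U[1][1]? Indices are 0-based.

[col 0] pivot 4
  R1 -= -4*R0 → (0, -3, 0, -2)  (L[1][0] := -4)
  R2 -= -1*R0 → (0, -6, -4, -6)  (L[2][0] := -1)
  R3 -= -4*R0 → (0, 9, 8, 7)  (L[3][0] := -4)
[col 1] pivot -3
  R2 -= 2*R1 → (0, 0, -4, -2)  (L[2][1] := 2)
  R3 -= -3*R1 → (0, 0, 8, 1)  (L[3][1] := -3)
[col 2] pivot -4
  R3 -= -2*R2 → (0, 0, 0, -3)  (L[3][2] := -2)

U[1][1] = -3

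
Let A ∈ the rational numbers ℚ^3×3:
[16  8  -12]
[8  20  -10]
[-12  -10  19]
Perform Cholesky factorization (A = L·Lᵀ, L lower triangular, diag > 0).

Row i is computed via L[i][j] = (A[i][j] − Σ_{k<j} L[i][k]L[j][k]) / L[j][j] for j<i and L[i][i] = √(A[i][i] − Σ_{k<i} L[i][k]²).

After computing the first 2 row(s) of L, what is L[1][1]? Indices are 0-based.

Step 1: L[0][0] = √(16) = 4.
  L[1][0] = (8) / L[0][0] = 2.
Step 2: L[1][1] = √(16) = 4.

L[1][1] = 4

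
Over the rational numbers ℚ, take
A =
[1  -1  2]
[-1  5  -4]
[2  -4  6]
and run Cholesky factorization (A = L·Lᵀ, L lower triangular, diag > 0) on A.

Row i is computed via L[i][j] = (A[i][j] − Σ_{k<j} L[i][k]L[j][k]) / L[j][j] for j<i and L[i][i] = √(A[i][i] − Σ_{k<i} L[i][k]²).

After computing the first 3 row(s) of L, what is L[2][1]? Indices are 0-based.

L[2][1] = -1

Step 1: L[0][0] = √(1) = 1.
  L[1][0] = (-1) / L[0][0] = -1.
Step 2: L[1][1] = √(4) = 2.
  L[2][0] = (2) / L[0][0] = 2.
  L[2][1] = (-2) / L[1][1] = -1.
Step 3: L[2][2] = √(1) = 1.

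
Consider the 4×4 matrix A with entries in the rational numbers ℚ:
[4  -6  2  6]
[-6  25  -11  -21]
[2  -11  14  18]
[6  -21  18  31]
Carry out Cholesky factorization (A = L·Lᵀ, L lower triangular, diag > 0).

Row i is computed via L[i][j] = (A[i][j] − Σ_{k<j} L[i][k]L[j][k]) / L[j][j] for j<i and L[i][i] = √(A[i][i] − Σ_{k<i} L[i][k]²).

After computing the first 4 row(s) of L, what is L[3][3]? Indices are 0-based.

L[3][3] = 2

Step 1: L[0][0] = √(4) = 2.
  L[1][0] = (-6) / L[0][0] = -3.
Step 2: L[1][1] = √(16) = 4.
  L[2][0] = (2) / L[0][0] = 1.
  L[2][1] = (-8) / L[1][1] = -2.
Step 3: L[2][2] = √(9) = 3.
  L[3][0] = (6) / L[0][0] = 3.
  L[3][1] = (-12) / L[1][1] = -3.
  L[3][2] = (9) / L[2][2] = 3.
Step 4: L[3][3] = √(4) = 2.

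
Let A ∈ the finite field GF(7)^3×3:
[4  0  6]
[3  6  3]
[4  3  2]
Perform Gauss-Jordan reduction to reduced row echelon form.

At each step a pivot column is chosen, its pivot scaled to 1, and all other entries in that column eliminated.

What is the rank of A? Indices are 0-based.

step 1: normalize row 0 (÷4) = (1, 0, 5)
  row 1: subtract 3×row0 = (0, 6, 2)
  row 2: subtract 4×row0 = (0, 3, 3)
step 2: normalize row 1 (÷6) = (0, 1, 5)
  row 2: subtract 3×row1 = (0, 0, 2)
step 3: normalize row 2 (÷2) = (0, 0, 1)
  row 0: subtract 5×row2 = (1, 0, 0)
  row 1: subtract 5×row2 = (0, 1, 0)

rank = 3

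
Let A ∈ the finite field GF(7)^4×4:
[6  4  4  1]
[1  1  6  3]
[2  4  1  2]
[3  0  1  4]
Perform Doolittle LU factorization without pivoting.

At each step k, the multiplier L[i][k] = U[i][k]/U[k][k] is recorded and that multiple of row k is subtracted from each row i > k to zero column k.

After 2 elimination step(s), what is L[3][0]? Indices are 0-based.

L[3][0] = 4

Step 1: pivot at (0,0) is 6.
  row1 ← row1 − (6)·row0  ⇒  L[1][0]=6, U row1=(0, 5, 3, 4)
  row2 ← row2 − (5)·row0  ⇒  L[2][0]=5, U row2=(0, 5, 2, 4)
  row3 ← row3 − (4)·row0  ⇒  L[3][0]=4, U row3=(0, 5, 6, 0)
Step 2: pivot at (1,1) is 5.
  row2 ← row2 − (1)·row1  ⇒  L[2][1]=1, U row2=(0, 0, 6, 0)
  row3 ← row3 − (1)·row1  ⇒  L[3][1]=1, U row3=(0, 0, 3, 3)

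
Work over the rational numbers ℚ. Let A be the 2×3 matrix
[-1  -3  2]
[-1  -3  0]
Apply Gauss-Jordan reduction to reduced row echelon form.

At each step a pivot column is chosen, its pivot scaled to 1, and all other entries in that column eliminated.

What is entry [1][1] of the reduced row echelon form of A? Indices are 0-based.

pivot(0,0)=-1: scale R0 → (1, 3, -2)
  clear (1,0): R1 −= (-1)R0 → (0, 0, -2)
col 1: no nonzero at/below row 1; advance.
pivot(1,2)=-2: scale R1 → (0, 0, 1)
  clear (0,2): R0 −= (-2)R1 → (1, 3, 0)

M[1][1] = 0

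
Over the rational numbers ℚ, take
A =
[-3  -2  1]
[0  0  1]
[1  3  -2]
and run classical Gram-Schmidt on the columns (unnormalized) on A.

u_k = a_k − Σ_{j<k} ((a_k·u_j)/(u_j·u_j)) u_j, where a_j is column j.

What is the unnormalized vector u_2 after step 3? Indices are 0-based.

Step 1: u_0 = a_0 = (-3, 0, 1).
Step 2: u_1 = a_1 − (9/10)·u_0 = (7/10, 0, 21/10).
Step 3: u_2 = a_2 − (-1/2)·u_0 − (-5/7)·u_1 = (0, 1, 0).

u_2 = (0, 1, 0)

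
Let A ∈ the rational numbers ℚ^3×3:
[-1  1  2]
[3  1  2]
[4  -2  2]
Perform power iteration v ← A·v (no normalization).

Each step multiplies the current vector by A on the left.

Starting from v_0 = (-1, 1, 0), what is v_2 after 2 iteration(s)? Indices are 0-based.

v_2 = (-16, -8, 0)

v_0 = (-1, 1, 0).
v_1 = A·v_0 = (2, -2, -6).
v_2 = A·v_1 = (-16, -8, 0).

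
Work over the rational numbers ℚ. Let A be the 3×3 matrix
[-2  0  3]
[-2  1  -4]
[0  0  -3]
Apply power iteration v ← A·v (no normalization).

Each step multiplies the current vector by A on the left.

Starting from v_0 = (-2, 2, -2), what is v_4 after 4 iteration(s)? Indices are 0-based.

v_0 = (-2, 2, -2).
v_1 = A·v_0 = (-2, 14, 6).
v_2 = A·v_1 = (22, -6, -18).
v_3 = A·v_2 = (-98, 22, 54).
v_4 = A·v_3 = (358, 2, -162).

v_4 = (358, 2, -162)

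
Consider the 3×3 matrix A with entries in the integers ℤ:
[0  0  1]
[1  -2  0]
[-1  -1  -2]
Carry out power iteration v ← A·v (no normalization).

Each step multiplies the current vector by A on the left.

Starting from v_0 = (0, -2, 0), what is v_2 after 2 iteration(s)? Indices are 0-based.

v_0 = (0, -2, 0).
v_1 = A·v_0 = (0, 4, 2).
v_2 = A·v_1 = (2, -8, -8).

v_2 = (2, -8, -8)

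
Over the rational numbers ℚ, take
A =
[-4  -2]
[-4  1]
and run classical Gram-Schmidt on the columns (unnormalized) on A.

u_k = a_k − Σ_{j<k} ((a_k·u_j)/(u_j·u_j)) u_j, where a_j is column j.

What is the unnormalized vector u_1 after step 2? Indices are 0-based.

u_1 = (-3/2, 3/2)

Step 1: u_0 = a_0 = (-4, -4).
Step 2: u_1 = a_1 − (1/8)·u_0 = (-3/2, 3/2).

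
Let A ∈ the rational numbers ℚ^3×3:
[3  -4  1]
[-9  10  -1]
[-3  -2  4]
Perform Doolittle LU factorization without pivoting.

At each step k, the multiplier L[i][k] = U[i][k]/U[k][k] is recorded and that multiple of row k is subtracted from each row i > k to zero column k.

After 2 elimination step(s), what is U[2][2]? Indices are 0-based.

[col 0] pivot 3
  R1 -= -3*R0 → (0, -2, 2)  (L[1][0] := -3)
  R2 -= -1*R0 → (0, -6, 5)  (L[2][0] := -1)
[col 1] pivot -2
  R2 -= 3*R1 → (0, 0, -1)  (L[2][1] := 3)

U[2][2] = -1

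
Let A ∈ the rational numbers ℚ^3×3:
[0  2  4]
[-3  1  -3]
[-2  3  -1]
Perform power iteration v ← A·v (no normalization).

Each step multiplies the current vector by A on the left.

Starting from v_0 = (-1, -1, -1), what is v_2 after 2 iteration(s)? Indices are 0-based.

v_0 = (-1, -1, -1).
v_1 = A·v_0 = (-6, 5, 0).
v_2 = A·v_1 = (10, 23, 27).

v_2 = (10, 23, 27)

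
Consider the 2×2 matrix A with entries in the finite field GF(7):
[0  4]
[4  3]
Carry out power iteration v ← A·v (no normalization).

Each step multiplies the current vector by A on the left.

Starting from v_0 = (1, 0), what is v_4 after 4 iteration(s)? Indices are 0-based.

v_4 = (1, 2)

v_0 = (1, 0).
v_1 = A·v_0 = (0, 4).
v_2 = A·v_1 = (2, 5).
v_3 = A·v_2 = (6, 2).
v_4 = A·v_3 = (1, 2).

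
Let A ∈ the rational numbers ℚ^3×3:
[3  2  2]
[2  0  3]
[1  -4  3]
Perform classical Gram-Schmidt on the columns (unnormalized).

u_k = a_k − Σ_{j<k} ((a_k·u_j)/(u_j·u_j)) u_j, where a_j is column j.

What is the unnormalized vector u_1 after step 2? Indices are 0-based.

u_1 = (11/7, -2/7, -29/7)

Step 1: u_0 = a_0 = (3, 2, 1).
Step 2: u_1 = a_1 − (1/7)·u_0 = (11/7, -2/7, -29/7).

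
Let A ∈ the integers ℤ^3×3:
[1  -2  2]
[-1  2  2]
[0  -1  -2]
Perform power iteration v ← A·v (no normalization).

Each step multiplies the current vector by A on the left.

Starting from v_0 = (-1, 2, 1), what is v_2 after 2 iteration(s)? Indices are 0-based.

v_2 = (-25, 9, 1)

v_0 = (-1, 2, 1).
v_1 = A·v_0 = (-3, 7, -4).
v_2 = A·v_1 = (-25, 9, 1).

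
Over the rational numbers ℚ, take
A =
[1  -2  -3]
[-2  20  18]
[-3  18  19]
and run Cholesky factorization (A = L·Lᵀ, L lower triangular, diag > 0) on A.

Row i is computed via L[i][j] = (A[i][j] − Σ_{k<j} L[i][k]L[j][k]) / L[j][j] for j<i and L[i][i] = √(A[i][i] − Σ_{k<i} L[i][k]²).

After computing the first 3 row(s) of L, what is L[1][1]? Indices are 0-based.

L[1][1] = 4

Step 1: L[0][0] = √(1) = 1.
  L[1][0] = (-2) / L[0][0] = -2.
Step 2: L[1][1] = √(16) = 4.
  L[2][0] = (-3) / L[0][0] = -3.
  L[2][1] = (12) / L[1][1] = 3.
Step 3: L[2][2] = √(1) = 1.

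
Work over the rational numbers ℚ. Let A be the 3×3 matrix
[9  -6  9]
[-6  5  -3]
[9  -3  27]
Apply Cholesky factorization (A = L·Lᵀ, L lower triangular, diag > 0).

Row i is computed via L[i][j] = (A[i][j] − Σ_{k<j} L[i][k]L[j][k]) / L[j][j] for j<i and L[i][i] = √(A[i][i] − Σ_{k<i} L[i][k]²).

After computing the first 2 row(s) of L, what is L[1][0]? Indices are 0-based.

Step 1: L[0][0] = √(9) = 3.
  L[1][0] = (-6) / L[0][0] = -2.
Step 2: L[1][1] = √(1) = 1.

L[1][0] = -2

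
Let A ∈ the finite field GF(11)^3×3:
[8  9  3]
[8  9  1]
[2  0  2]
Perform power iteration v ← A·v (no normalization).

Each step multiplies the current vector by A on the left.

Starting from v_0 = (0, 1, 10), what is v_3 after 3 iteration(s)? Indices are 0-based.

v_3 = (7, 2, 2)

v_0 = (0, 1, 10).
v_1 = A·v_0 = (6, 8, 9).
v_2 = A·v_1 = (4, 8, 8).
v_3 = A·v_2 = (7, 2, 2).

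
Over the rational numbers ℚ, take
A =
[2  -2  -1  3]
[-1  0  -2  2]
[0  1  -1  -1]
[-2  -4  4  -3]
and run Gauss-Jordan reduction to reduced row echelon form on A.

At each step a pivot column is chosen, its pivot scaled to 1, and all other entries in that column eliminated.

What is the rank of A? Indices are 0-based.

step 1: normalize row 0 (÷2) = (1, -1, -1/2, 3/2)
  row 1: subtract -1×row0 = (0, -1, -5/2, 7/2)
  row 3: subtract -2×row0 = (0, -6, 3, 0)
step 2: normalize row 1 (÷-1) = (0, 1, 5/2, -7/2)
  row 0: subtract -1×row1 = (1, 0, 2, -2)
  row 2: subtract 1×row1 = (0, 0, -7/2, 5/2)
  row 3: subtract -6×row1 = (0, 0, 18, -21)
step 3: normalize row 2 (÷-7/2) = (0, 0, 1, -5/7)
  row 0: subtract 2×row2 = (1, 0, 0, -4/7)
  row 1: subtract 5/2×row2 = (0, 1, 0, -12/7)
  row 3: subtract 18×row2 = (0, 0, 0, -57/7)
step 4: normalize row 3 (÷-57/7) = (0, 0, 0, 1)
  row 0: subtract -4/7×row3 = (1, 0, 0, 0)
  row 1: subtract -12/7×row3 = (0, 1, 0, 0)
  row 2: subtract -5/7×row3 = (0, 0, 1, 0)

rank = 4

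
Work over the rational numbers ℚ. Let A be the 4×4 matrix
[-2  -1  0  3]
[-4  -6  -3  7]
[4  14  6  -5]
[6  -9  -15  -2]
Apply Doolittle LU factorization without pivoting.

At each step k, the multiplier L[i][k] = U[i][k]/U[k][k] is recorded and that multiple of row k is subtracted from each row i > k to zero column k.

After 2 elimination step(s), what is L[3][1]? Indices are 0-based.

L[3][1] = 3

[col 0] pivot -2
  R1 -= 2*R0 → (0, -4, -3, 1)  (L[1][0] := 2)
  R2 -= -2*R0 → (0, 12, 6, 1)  (L[2][0] := -2)
  R3 -= -3*R0 → (0, -12, -15, 7)  (L[3][0] := -3)
[col 1] pivot -4
  R2 -= -3*R1 → (0, 0, -3, 4)  (L[2][1] := -3)
  R3 -= 3*R1 → (0, 0, -6, 4)  (L[3][1] := 3)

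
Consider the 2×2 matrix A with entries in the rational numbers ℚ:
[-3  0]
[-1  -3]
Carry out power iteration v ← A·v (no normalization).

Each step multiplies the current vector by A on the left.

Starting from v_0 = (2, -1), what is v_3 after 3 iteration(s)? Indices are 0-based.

v_3 = (-54, -27)

v_0 = (2, -1).
v_1 = A·v_0 = (-6, 1).
v_2 = A·v_1 = (18, 3).
v_3 = A·v_2 = (-54, -27).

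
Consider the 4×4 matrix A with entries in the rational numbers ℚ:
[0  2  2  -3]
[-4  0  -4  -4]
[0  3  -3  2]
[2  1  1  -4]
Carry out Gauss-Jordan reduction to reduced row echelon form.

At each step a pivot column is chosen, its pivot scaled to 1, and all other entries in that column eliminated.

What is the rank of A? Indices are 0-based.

rank = 4

[1] R0 <-> R1
[1] R0 /= -4  ⇒  (1, 0, 1, 1)
     R3 -= 2·R0  ⇒  (0, 1, -1, -6)
[2] R1 /= 2  ⇒  (0, 1, 1, -3/2)
     R2 -= 3·R1  ⇒  (0, 0, -6, 13/2)
     R3 -= 1·R1  ⇒  (0, 0, -2, -9/2)
[3] R2 /= -6  ⇒  (0, 0, 1, -13/12)
     R0 -= 1·R2  ⇒  (1, 0, 0, 25/12)
     R1 -= 1·R2  ⇒  (0, 1, 0, -5/12)
     R3 -= -2·R2  ⇒  (0, 0, 0, -20/3)
[4] R3 /= -20/3  ⇒  (0, 0, 0, 1)
     R0 -= 25/12·R3  ⇒  (1, 0, 0, 0)
     R1 -= -5/12·R3  ⇒  (0, 1, 0, 0)
     R2 -= -13/12·R3  ⇒  (0, 0, 1, 0)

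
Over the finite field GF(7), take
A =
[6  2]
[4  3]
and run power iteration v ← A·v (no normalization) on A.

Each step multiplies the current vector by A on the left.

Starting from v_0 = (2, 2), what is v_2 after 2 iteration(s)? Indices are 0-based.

v_0 = (2, 2).
v_1 = A·v_0 = (2, 0).
v_2 = A·v_1 = (5, 1).

v_2 = (5, 1)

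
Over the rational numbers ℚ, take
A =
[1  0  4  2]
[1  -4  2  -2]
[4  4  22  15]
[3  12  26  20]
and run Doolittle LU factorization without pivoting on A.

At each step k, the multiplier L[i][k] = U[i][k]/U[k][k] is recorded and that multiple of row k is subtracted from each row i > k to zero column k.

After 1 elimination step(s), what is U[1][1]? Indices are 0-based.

U[1][1] = -4

k=0: U[0][0]=1
  eliminate (1,0): mult=1, new row 1: (0, -4, -2, -4); set L[1][0]=1
  eliminate (2,0): mult=4, new row 2: (0, 4, 6, 7); set L[2][0]=4
  eliminate (3,0): mult=3, new row 3: (0, 12, 14, 14); set L[3][0]=3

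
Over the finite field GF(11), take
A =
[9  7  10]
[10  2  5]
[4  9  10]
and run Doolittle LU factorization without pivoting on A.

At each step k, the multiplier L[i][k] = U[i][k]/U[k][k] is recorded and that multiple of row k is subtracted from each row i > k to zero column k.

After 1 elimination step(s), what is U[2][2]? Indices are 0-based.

U[2][2] = 8

Step 1: pivot at (0,0) is 9.
  row1 ← row1 − (6)·row0  ⇒  L[1][0]=6, U row1=(0, 4, 0)
  row2 ← row2 − (9)·row0  ⇒  L[2][0]=9, U row2=(0, 1, 8)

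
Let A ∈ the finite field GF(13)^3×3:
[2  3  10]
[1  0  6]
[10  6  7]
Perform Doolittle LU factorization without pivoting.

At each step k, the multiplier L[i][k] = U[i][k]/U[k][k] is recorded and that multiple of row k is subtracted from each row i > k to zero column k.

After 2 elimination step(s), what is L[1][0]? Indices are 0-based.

L[1][0] = 7

[col 0] pivot 2
  R1 -= 7*R0 → (0, 5, 1)  (L[1][0] := 7)
  R2 -= 5*R0 → (0, 4, 9)  (L[2][0] := 5)
[col 1] pivot 5
  R2 -= 6*R1 → (0, 0, 3)  (L[2][1] := 6)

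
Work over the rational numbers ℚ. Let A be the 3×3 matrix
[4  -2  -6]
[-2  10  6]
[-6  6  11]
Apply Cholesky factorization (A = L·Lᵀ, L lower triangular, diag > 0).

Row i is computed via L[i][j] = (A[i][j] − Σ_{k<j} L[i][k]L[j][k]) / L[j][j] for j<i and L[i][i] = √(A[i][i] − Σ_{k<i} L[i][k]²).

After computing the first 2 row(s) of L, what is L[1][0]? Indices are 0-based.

L[1][0] = -1

Step 1: L[0][0] = √(4) = 2.
  L[1][0] = (-2) / L[0][0] = -1.
Step 2: L[1][1] = √(9) = 3.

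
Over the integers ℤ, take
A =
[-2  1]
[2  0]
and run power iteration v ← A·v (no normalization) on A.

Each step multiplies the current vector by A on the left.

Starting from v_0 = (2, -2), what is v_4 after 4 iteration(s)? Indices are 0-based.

v_0 = (2, -2).
v_1 = A·v_0 = (-6, 4).
v_2 = A·v_1 = (16, -12).
v_3 = A·v_2 = (-44, 32).
v_4 = A·v_3 = (120, -88).

v_4 = (120, -88)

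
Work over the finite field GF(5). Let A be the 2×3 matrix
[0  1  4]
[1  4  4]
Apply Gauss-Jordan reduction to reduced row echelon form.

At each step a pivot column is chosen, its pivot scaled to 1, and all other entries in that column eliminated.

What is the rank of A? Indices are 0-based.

rank = 2

pivot(0,0): swap R0↔R1
pivot(0,0)=1: scale R0 → (1, 4, 4)
pivot(1,1)=1: scale R1 → (0, 1, 4)
  clear (0,1): R0 −= (4)R1 → (1, 0, 3)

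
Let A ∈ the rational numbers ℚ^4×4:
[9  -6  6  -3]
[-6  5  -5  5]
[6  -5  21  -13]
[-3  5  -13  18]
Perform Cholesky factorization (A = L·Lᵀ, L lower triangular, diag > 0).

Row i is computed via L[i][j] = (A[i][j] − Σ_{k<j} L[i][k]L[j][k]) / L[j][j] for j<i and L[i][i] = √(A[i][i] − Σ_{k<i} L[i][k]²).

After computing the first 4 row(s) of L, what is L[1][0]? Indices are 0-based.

L[1][0] = -2

Step 1: L[0][0] = √(9) = 3.
  L[1][0] = (-6) / L[0][0] = -2.
Step 2: L[1][1] = √(1) = 1.
  L[2][0] = (6) / L[0][0] = 2.
  L[2][1] = (-1) / L[1][1] = -1.
Step 3: L[2][2] = √(16) = 4.
  L[3][0] = (-3) / L[0][0] = -1.
  L[3][1] = (3) / L[1][1] = 3.
  L[3][2] = (-8) / L[2][2] = -2.
Step 4: L[3][3] = √(4) = 2.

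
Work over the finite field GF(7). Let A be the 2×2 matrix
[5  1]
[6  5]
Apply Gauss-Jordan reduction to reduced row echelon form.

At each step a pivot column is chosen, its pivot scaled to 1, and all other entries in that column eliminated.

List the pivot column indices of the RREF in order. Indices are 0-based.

step 1: normalize row 0 (÷5) = (1, 3)
  row 1: subtract 6×row0 = (0, 1)
step 2: normalize row 1 (÷1) = (0, 1)
  row 0: subtract 3×row1 = (1, 0)

pivot columns: 0, 1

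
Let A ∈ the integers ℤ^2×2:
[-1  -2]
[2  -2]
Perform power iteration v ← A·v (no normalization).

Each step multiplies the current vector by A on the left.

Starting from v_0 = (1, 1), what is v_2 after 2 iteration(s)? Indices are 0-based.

v_2 = (3, -6)

v_0 = (1, 1).
v_1 = A·v_0 = (-3, 0).
v_2 = A·v_1 = (3, -6).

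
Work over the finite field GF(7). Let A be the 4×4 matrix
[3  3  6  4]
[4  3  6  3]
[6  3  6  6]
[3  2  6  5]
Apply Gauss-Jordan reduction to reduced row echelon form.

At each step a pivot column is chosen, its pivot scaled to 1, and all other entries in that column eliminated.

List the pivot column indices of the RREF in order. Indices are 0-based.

pivot(0,0)=3: scale R0 → (1, 1, 2, 6)
  clear (1,0): R1 −= (4)R0 → (0, 6, 5, 0)
  clear (2,0): R2 −= (6)R0 → (0, 4, 1, 5)
  clear (3,0): R3 −= (3)R0 → (0, 6, 0, 1)
pivot(1,1)=6: scale R1 → (0, 1, 2, 0)
  clear (0,1): R0 −= (1)R1 → (1, 0, 0, 6)
  clear (2,1): R2 −= (4)R1 → (0, 0, 0, 5)
  clear (3,1): R3 −= (6)R1 → (0, 0, 2, 1)
pivot(2,2): swap R2↔R3
pivot(2,2)=2: scale R2 → (0, 0, 1, 4)
  clear (1,2): R1 −= (2)R2 → (0, 1, 0, 6)
pivot(3,3)=5: scale R3 → (0, 0, 0, 1)
  clear (0,3): R0 −= (6)R3 → (1, 0, 0, 0)
  clear (1,3): R1 −= (6)R3 → (0, 1, 0, 0)
  clear (2,3): R2 −= (4)R3 → (0, 0, 1, 0)

pivot columns: 0, 1, 2, 3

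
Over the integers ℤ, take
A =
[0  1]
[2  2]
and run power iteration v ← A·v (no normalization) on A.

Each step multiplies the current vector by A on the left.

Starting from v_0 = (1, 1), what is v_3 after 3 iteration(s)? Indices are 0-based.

v_3 = (10, 28)

v_0 = (1, 1).
v_1 = A·v_0 = (1, 4).
v_2 = A·v_1 = (4, 10).
v_3 = A·v_2 = (10, 28).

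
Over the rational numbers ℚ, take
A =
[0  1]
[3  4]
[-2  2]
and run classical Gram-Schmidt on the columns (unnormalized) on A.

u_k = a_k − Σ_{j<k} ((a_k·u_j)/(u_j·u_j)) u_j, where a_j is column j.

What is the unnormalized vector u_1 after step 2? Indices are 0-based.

Step 1: u_0 = a_0 = (0, 3, -2).
Step 2: u_1 = a_1 − (8/13)·u_0 = (1, 28/13, 42/13).

u_1 = (1, 28/13, 42/13)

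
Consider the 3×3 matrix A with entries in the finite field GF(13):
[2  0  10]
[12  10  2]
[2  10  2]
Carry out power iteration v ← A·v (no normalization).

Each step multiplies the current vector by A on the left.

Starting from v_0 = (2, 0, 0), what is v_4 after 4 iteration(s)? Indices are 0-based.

v_4 = (3, 6, 5)

v_0 = (2, 0, 0).
v_1 = A·v_0 = (4, 11, 4).
v_2 = A·v_1 = (9, 10, 9).
v_3 = A·v_2 = (4, 5, 6).
v_4 = A·v_3 = (3, 6, 5).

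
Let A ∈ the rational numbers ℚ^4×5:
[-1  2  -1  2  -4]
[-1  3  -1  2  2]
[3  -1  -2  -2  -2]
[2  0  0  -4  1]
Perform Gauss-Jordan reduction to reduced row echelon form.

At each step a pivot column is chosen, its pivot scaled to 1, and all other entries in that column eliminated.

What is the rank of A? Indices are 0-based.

[1] R0 /= -1  ⇒  (1, -2, 1, -2, 4)
     R1 -= -1·R0  ⇒  (0, 1, 0, 0, 6)
     R2 -= 3·R0  ⇒  (0, 5, -5, 4, -14)
     R3 -= 2·R0  ⇒  (0, 4, -2, 0, -7)
[2] R1 /= 1  ⇒  (0, 1, 0, 0, 6)
     R0 -= -2·R1  ⇒  (1, 0, 1, -2, 16)
     R2 -= 5·R1  ⇒  (0, 0, -5, 4, -44)
     R3 -= 4·R1  ⇒  (0, 0, -2, 0, -31)
[3] R2 /= -5  ⇒  (0, 0, 1, -4/5, 44/5)
     R0 -= 1·R2  ⇒  (1, 0, 0, -6/5, 36/5)
     R3 -= -2·R2  ⇒  (0, 0, 0, -8/5, -67/5)
[4] R3 /= -8/5  ⇒  (0, 0, 0, 1, 67/8)
     R0 -= -6/5·R3  ⇒  (1, 0, 0, 0, 69/4)
     R2 -= -4/5·R3  ⇒  (0, 0, 1, 0, 31/2)

rank = 4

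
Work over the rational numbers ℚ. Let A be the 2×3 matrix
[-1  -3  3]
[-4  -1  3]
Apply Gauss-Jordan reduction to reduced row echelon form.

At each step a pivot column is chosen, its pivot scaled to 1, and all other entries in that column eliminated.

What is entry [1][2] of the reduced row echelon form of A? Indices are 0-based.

step 1: normalize row 0 (÷-1) = (1, 3, -3)
  row 1: subtract -4×row0 = (0, 11, -9)
step 2: normalize row 1 (÷11) = (0, 1, -9/11)
  row 0: subtract 3×row1 = (1, 0, -6/11)

M[1][2] = -9/11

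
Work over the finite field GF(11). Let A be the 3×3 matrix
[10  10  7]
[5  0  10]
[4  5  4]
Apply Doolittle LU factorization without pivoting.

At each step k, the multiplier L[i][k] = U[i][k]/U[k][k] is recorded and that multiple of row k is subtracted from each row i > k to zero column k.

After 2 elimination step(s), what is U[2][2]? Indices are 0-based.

k=0: U[0][0]=10
  eliminate (1,0): mult=6, new row 1: (0, 6, 1); set L[1][0]=6
  eliminate (2,0): mult=7, new row 2: (0, 1, 10); set L[2][0]=7
k=1: U[1][1]=6
  eliminate (2,1): mult=2, new row 2: (0, 0, 8); set L[2][1]=2

U[2][2] = 8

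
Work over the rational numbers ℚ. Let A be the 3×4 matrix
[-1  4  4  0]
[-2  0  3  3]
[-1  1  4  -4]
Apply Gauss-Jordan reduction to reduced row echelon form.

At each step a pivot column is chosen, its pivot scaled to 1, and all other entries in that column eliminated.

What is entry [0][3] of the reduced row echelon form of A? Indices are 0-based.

M[0][3] = -28/5

[1] R0 /= -1  ⇒  (1, -4, -4, 0)
     R1 -= -2·R0  ⇒  (0, -8, -5, 3)
     R2 -= -1·R0  ⇒  (0, -3, 0, -4)
[2] R1 /= -8  ⇒  (0, 1, 5/8, -3/8)
     R0 -= -4·R1  ⇒  (1, 0, -3/2, -3/2)
     R2 -= -3·R1  ⇒  (0, 0, 15/8, -41/8)
[3] R2 /= 15/8  ⇒  (0, 0, 1, -41/15)
     R0 -= -3/2·R2  ⇒  (1, 0, 0, -28/5)
     R1 -= 5/8·R2  ⇒  (0, 1, 0, 4/3)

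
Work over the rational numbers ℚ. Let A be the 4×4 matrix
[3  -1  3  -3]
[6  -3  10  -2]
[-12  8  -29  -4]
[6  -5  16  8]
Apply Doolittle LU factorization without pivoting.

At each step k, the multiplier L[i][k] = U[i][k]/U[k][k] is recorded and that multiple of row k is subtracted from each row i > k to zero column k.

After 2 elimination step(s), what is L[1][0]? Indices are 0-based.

L[1][0] = 2

k=0: U[0][0]=3
  eliminate (1,0): mult=2, new row 1: (0, -1, 4, 4); set L[1][0]=2
  eliminate (2,0): mult=-4, new row 2: (0, 4, -17, -16); set L[2][0]=-4
  eliminate (3,0): mult=2, new row 3: (0, -3, 10, 14); set L[3][0]=2
k=1: U[1][1]=-1
  eliminate (2,1): mult=-4, new row 2: (0, 0, -1, 0); set L[2][1]=-4
  eliminate (3,1): mult=3, new row 3: (0, 0, -2, 2); set L[3][1]=3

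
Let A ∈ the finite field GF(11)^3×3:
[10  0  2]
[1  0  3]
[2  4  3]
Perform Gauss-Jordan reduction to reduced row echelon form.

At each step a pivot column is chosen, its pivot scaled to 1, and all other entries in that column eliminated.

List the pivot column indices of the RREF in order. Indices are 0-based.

pivot(0,0)=10: scale R0 → (1, 0, 9)
  clear (1,0): R1 −= (1)R0 → (0, 0, 5)
  clear (2,0): R2 −= (2)R0 → (0, 4, 7)
pivot(1,1): swap R1↔R2
pivot(1,1)=4: scale R1 → (0, 1, 10)
pivot(2,2)=5: scale R2 → (0, 0, 1)
  clear (0,2): R0 −= (9)R2 → (1, 0, 0)
  clear (1,2): R1 −= (10)R2 → (0, 1, 0)

pivot columns: 0, 1, 2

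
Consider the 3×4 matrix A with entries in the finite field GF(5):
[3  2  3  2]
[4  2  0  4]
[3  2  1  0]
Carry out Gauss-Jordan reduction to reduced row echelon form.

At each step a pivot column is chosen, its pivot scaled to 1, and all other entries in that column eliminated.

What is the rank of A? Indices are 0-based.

pivot(0,0)=3: scale R0 → (1, 4, 1, 4)
  clear (1,0): R1 −= (4)R0 → (0, 1, 1, 3)
  clear (2,0): R2 −= (3)R0 → (0, 0, 3, 3)
pivot(1,1)=1: scale R1 → (0, 1, 1, 3)
  clear (0,1): R0 −= (4)R1 → (1, 0, 2, 2)
pivot(2,2)=3: scale R2 → (0, 0, 1, 1)
  clear (0,2): R0 −= (2)R2 → (1, 0, 0, 0)
  clear (1,2): R1 −= (1)R2 → (0, 1, 0, 2)

rank = 3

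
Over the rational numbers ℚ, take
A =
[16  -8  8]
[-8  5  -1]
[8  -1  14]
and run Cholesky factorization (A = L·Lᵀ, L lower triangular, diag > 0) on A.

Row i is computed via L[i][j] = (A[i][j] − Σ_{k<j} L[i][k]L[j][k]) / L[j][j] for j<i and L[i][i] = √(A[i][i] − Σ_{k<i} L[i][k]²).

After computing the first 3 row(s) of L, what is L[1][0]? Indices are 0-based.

L[1][0] = -2

Step 1: L[0][0] = √(16) = 4.
  L[1][0] = (-8) / L[0][0] = -2.
Step 2: L[1][1] = √(1) = 1.
  L[2][0] = (8) / L[0][0] = 2.
  L[2][1] = (3) / L[1][1] = 3.
Step 3: L[2][2] = √(1) = 1.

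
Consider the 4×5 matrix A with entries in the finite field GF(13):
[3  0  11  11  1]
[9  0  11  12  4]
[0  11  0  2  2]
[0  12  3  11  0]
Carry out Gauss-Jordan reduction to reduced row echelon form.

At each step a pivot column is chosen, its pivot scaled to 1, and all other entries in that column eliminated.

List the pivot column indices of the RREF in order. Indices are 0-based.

[1] R0 /= 3  ⇒  (1, 0, 8, 8, 9)
     R1 -= 9·R0  ⇒  (0, 0, 4, 5, 1)
[2] R1 <-> R2
[2] R1 /= 11  ⇒  (0, 1, 0, 12, 12)
     R3 -= 12·R1  ⇒  (0, 0, 3, 10, 12)
[3] R2 /= 4  ⇒  (0, 0, 1, 11, 10)
     R0 -= 8·R2  ⇒  (1, 0, 0, 11, 7)
     R3 -= 3·R2  ⇒  (0, 0, 0, 3, 8)
[4] R3 /= 3  ⇒  (0, 0, 0, 1, 7)
     R0 -= 11·R3  ⇒  (1, 0, 0, 0, 8)
     R1 -= 12·R3  ⇒  (0, 1, 0, 0, 6)
     R2 -= 11·R3  ⇒  (0, 0, 1, 0, 11)

pivot columns: 0, 1, 2, 3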